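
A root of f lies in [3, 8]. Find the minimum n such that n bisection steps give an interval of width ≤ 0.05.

7

Width after n steps is 5/2^n. Need 2^n ≥ 5/0.05 = 100.
2^6 = 64 < 100 ≤ 2^7 = 128, so n = 7.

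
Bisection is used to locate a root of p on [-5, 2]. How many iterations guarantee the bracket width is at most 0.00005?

Width after n steps is 7/2^n. Need 2^n ≥ 7/0.00005 = 140000.
2^17 = 131072 < 140000 ≤ 2^18 = 262144, so n = 18.

18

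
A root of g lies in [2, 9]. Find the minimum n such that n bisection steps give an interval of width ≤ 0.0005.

Width after n steps is 7/2^n. Need 2^n ≥ 7/0.0005 = 14000.
2^13 = 8192 < 14000 ≤ 2^14 = 16384, so n = 14.

14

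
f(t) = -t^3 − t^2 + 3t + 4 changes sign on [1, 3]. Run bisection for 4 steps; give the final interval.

[1.75, 1.875]

m = 2, f(m) = -2 (−); new bracket [1, 2]
m = 1.5, f(m) = 2.875 (+); new bracket [1.5, 2]
m = 1.75, f(m) = 0.828125 (+); new bracket [1.75, 2]
m = 1.875, f(m) = -0.4824 (−); new bracket [1.75, 1.875]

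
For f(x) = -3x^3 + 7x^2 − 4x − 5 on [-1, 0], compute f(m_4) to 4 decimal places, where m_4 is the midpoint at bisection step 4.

x = -0.5 gives f = -0.875, negative; keep [-1, -0.5]
x = -0.75 gives f = 3.203125, positive; keep [-0.75, -0.5]
x = -0.625 gives f = 0.966797, positive; keep [-0.625, -0.5]
x = -0.5625 gives f = -0.0012, negative; keep [-0.625, -0.5625]

-0.0012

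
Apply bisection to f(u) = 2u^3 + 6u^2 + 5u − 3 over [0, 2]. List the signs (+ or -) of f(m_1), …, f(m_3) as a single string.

midpoint 1: f = 10 > 0 → [0, 1]
midpoint 0.5: f = 1.25 > 0 → [0, 0.5]
midpoint 0.25: f = -1.34375 < 0 → [0.25, 0.5]

++-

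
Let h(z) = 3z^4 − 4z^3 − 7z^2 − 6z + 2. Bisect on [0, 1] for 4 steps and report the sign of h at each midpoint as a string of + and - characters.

-+--

z = 0.5 gives h = -3.0625, negative; keep [0, 0.5]
z = 0.25 gives h = 0.011719, positive; keep [0.25, 0.5]
z = 0.375 gives h = -1.385986, negative; keep [0.25, 0.375]
z = 0.3125 gives h = -0.6521, negative; keep [0.25, 0.3125]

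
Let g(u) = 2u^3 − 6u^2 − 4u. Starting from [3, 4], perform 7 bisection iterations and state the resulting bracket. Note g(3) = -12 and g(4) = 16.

m = 3.5, g(m) = -1.75 (−); new bracket [3.5, 4]
m = 3.75, g(m) = 6.09375 (+); new bracket [3.5, 3.75]
m = 3.625, g(m) = 1.925781 (+); new bracket [3.5, 3.625]
m = 3.5625, g(m) = 0.0278 (+); new bracket [3.5, 3.5625]
m = 3.53125, g(m) = -0.8759 (−); new bracket [3.53125, 3.5625]
m = 3.546875, g(m) = -0.4278 (−); new bracket [3.546875, 3.5625]
m = 3.5546875, g(m) = -0.2009 (−); new bracket [3.5546875, 3.5625]

[3.5546875, 3.5625]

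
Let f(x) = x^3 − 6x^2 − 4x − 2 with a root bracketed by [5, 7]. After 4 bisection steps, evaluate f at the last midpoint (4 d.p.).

x = 6 gives f = -26, negative; keep [6, 7]
x = 6.5 gives f = -6.875, negative; keep [6.5, 7]
x = 6.75 gives f = 5.171875, positive; keep [6.5, 6.75]
x = 6.625 gives f = -1.0684, negative; keep [6.625, 6.75]

-1.0684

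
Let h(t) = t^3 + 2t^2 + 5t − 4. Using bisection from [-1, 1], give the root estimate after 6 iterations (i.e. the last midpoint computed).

0.59375

t = 0 gives h = -4, negative; keep [0, 1]
t = 0.5 gives h = -0.875, negative; keep [0.5, 1]
t = 0.75 gives h = 1.296875, positive; keep [0.5, 0.75]
t = 0.625 gives h = 0.1504, positive; keep [0.5, 0.625]
t = 0.5625 gives h = -0.3767, negative; keep [0.5625, 0.625]
t = 0.59375 gives h = -0.1169, negative; keep [0.59375, 0.625]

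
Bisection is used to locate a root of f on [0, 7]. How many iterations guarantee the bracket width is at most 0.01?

Width after n steps is 7/2^n. Need 2^n ≥ 7/0.01 = 700.
2^9 = 512 < 700 ≤ 2^10 = 1024, so n = 10.

10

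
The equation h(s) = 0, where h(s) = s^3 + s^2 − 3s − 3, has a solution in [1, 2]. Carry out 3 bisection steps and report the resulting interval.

m = 1.5, h(m) = -1.875 (−); new bracket [1.5, 2]
m = 1.75, h(m) = 0.171875 (+); new bracket [1.5, 1.75]
m = 1.625, h(m) = -0.943359 (−); new bracket [1.625, 1.75]

[1.625, 1.75]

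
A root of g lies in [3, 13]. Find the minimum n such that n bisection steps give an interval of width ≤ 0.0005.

15

Width after n steps is 10/2^n. Need 2^n ≥ 10/0.0005 = 20000.
2^14 = 16384 < 20000 ≤ 2^15 = 32768, so n = 15.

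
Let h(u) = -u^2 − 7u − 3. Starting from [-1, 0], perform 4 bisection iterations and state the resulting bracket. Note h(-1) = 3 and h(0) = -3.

[-0.5, -0.4375]

u = -0.5 gives h = 0.25, positive; keep [-0.5, 0]
u = -0.25 gives h = -1.3125, negative; keep [-0.5, -0.25]
u = -0.375 gives h = -0.515625, negative; keep [-0.5, -0.375]
u = -0.4375 gives h = -0.1289, negative; keep [-0.5, -0.4375]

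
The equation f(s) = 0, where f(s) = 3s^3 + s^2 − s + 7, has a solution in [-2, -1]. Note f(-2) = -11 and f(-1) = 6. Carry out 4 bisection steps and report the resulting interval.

[-1.5625, -1.5]

f(-1.5) = 0.625 > 0, so the root lies in [-2, -1.5]
f(-1.75) = -4.265625 < 0, so the root lies in [-1.75, -1.5]
f(-1.625) = -1.607422 < 0, so the root lies in [-1.625, -1.5]
f(-1.5625) = -0.4402 < 0, so the root lies in [-1.5625, -1.5]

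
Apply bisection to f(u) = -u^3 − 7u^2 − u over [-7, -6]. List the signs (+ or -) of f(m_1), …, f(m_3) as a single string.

m = -6.5, f(m) = -14.625 (−); new bracket [-7, -6.5]
m = -6.75, f(m) = -4.640625 (−); new bracket [-7, -6.75]
m = -6.875, f(m) = 0.966797 (+); new bracket [-6.875, -6.75]

--+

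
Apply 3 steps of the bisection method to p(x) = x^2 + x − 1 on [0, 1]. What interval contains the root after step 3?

p(0.5) = -0.25 < 0, so the root lies in [0.5, 1]
p(0.75) = 0.3125 > 0, so the root lies in [0.5, 0.75]
p(0.625) = 0.015625 > 0, so the root lies in [0.5, 0.625]

[0.5, 0.625]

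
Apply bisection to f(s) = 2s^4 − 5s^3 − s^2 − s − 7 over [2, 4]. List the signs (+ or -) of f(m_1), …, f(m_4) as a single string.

+---

s = 3 gives f = 8, positive; keep [2, 3]
s = 2.5 gives f = -15.75, negative; keep [2.5, 3]
s = 2.75 gives f = -6.914062, negative; keep [2.75, 3]
s = 2.875 gives f = -0.3179, negative; keep [2.875, 3]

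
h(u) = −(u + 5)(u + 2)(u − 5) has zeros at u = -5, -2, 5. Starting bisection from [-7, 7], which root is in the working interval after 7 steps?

5

m = 0, h(m) = 50 (+); new bracket [0, 7]
m = 3.5, h(m) = 70.125 (+); new bracket [3.5, 7]
m = 5.25, h(m) = -18.578125 (−); new bracket [3.5, 5.25]
m = 4.375, h(m) = 37.3535 (+); new bracket [4.375, 5.25]
m = 4.8125, h(m) = 12.5339 (+); new bracket [4.8125, 5.25]
m = 5.03125, h(m) = -2.2041 (−); new bracket [4.8125, 5.03125]
m = 4.921875, h(m) = 5.3655 (+); new bracket [4.921875, 5.03125]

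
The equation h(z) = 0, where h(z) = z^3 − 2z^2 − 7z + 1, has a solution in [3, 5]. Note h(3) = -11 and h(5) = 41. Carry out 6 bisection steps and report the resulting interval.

h(4) = 5 > 0, so the root lies in [3, 4]
h(3.5) = -5.125 < 0, so the root lies in [3.5, 4]
h(3.75) = -0.640625 < 0, so the root lies in [3.75, 4]
h(3.875) = 2.0293 > 0, so the root lies in [3.75, 3.875]
h(3.8125) = 0.6575 > 0, so the root lies in [3.75, 3.8125]
h(3.78125) = -0.0007 < 0, so the root lies in [3.78125, 3.8125]

[3.78125, 3.8125]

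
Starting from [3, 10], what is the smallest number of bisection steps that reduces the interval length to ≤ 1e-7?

Width after n steps is 7/2^n. Need 2^n ≥ 7/1e-7 = 70000000.
2^26 = 67108864 < 70000000 ≤ 2^27 = 134217728, so n = 27.

27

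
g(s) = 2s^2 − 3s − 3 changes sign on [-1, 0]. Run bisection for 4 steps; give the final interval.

[-0.6875, -0.625]

m = -0.5, g(m) = -1 (−); new bracket [-1, -0.5]
m = -0.75, g(m) = 0.375 (+); new bracket [-0.75, -0.5]
m = -0.625, g(m) = -0.34375 (−); new bracket [-0.75, -0.625]
m = -0.6875, g(m) = 0.0078 (+); new bracket [-0.6875, -0.625]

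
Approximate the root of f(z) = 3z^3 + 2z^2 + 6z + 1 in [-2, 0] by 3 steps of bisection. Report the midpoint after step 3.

f(-1) = -6 < 0, so the root lies in [-1, 0]
f(-0.5) = -1.875 < 0, so the root lies in [-0.5, 0]
f(-0.25) = -0.421875 < 0, so the root lies in [-0.25, 0]

-0.25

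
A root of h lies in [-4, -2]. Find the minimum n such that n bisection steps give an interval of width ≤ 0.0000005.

22

Width after n steps is 2/2^n. Need 2^n ≥ 2/0.0000005 = 4000000.
2^21 = 2097152 < 4000000 ≤ 2^22 = 4194304, so n = 22.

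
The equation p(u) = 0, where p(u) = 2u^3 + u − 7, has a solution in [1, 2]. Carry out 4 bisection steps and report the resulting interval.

[1.375, 1.4375]

u = 1.5 gives p = 1.25, positive; keep [1, 1.5]
u = 1.25 gives p = -1.84375, negative; keep [1.25, 1.5]
u = 1.375 gives p = -0.425781, negative; keep [1.375, 1.5]
u = 1.4375 gives p = 0.3784, positive; keep [1.375, 1.4375]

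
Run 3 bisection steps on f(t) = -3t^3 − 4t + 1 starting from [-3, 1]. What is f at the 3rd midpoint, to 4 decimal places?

-1.3750

t = -1 gives f = 8, positive; keep [-1, 1]
t = 0 gives f = 1, positive; keep [0, 1]
t = 0.5 gives f = -1.375, negative; keep [0, 0.5]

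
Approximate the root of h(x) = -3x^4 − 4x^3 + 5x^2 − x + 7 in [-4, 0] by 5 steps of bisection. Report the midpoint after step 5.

-2.375

x = -2 gives h = 13, positive; keep [-4, -2]
x = -3 gives h = -80, negative; keep [-3, -2]
x = -2.5 gives h = -13.9375, negative; keep [-2.5, -2]
x = -2.25 gives h = 3.2383, positive; keep [-2.5, -2.25]
x = -2.375 gives h = -4.2859, negative; keep [-2.375, -2.25]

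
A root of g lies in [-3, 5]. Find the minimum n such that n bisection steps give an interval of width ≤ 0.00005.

18

Width after n steps is 8/2^n. Need 2^n ≥ 8/0.00005 = 160000.
2^17 = 131072 < 160000 ≤ 2^18 = 262144, so n = 18.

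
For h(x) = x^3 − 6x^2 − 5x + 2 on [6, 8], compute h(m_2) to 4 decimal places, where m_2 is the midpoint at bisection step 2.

h(7) = 16 > 0, so the root lies in [6, 7]
h(6.5) = -9.375 < 0, so the root lies in [6.5, 7]

-9.3750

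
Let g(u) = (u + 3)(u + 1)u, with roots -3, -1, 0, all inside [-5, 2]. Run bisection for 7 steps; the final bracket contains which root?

-3

u = -1.5 gives g = 1.125, positive; keep [-5, -1.5]
u = -3.25 gives g = -1.828125, negative; keep [-3.25, -1.5]
u = -2.375 gives g = 2.041016, positive; keep [-3.25, -2.375]
u = -2.8125 gives g = 0.9558, positive; keep [-3.25, -2.8125]
u = -3.03125 gives g = -0.1924, negative; keep [-3.03125, -2.8125]
u = -2.921875 gives g = 0.4387, positive; keep [-3.03125, -2.921875]
u = -2.9765625 gives g = 0.1379, positive; keep [-3.03125, -2.9765625]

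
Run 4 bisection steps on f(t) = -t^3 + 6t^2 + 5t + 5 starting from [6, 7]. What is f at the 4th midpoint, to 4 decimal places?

1.3542

t = 6.5 gives f = 16.375, positive; keep [6.5, 7]
t = 6.75 gives f = 4.578125, positive; keep [6.75, 7]
t = 6.875 gives f = -1.982422, negative; keep [6.75, 6.875]
t = 6.8125 gives f = 1.3542, positive; keep [6.8125, 6.875]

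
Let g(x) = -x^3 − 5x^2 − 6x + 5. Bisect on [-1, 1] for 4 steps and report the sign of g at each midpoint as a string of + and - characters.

g(0) = 5 > 0, so the root lies in [0, 1]
g(0.5) = 0.625 > 0, so the root lies in [0.5, 1]
g(0.75) = -2.734375 < 0, so the root lies in [0.5, 0.75]
g(0.625) = -0.9473 < 0, so the root lies in [0.5, 0.625]

++--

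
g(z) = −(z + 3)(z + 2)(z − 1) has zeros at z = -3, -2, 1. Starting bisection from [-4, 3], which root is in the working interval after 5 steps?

1

z = -0.5 gives g = 5.625, positive; keep [-0.5, 3]
z = 1.25 gives g = -3.453125, negative; keep [-0.5, 1.25]
z = 0.375 gives g = 5.009766, positive; keep [0.375, 1.25]
z = 0.8125 gives g = 2.0105, positive; keep [0.8125, 1.25]
z = 1.03125 gives g = -0.3819, negative; keep [0.8125, 1.03125]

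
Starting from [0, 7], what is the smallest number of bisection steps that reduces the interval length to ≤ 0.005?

Width after n steps is 7/2^n. Need 2^n ≥ 7/0.005 = 1400.
2^10 = 1024 < 1400 ≤ 2^11 = 2048, so n = 11.

11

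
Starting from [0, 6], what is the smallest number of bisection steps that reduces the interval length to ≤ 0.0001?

16

Width after n steps is 6/2^n. Need 2^n ≥ 6/0.0001 = 60000.
2^15 = 32768 < 60000 ≤ 2^16 = 65536, so n = 16.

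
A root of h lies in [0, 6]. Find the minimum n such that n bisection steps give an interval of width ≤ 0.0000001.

26

Width after n steps is 6/2^n. Need 2^n ≥ 6/0.0000001 = 60000000.
2^25 = 33554432 < 60000000 ≤ 2^26 = 67108864, so n = 26.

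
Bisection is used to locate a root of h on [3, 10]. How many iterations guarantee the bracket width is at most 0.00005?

18

Width after n steps is 7/2^n. Need 2^n ≥ 7/0.00005 = 140000.
2^17 = 131072 < 140000 ≤ 2^18 = 262144, so n = 18.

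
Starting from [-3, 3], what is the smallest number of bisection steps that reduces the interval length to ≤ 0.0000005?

24

Width after n steps is 6/2^n. Need 2^n ≥ 6/0.0000005 = 12000000.
2^23 = 8388608 < 12000000 ≤ 2^24 = 16777216, so n = 24.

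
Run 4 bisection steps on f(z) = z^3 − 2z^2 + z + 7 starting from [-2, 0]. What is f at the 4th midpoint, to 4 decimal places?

-0.7559

m = -1, f(m) = 3 (+); new bracket [-2, -1]
m = -1.5, f(m) = -2.375 (−); new bracket [-1.5, -1]
m = -1.25, f(m) = 0.671875 (+); new bracket [-1.5, -1.25]
m = -1.375, f(m) = -0.7559 (−); new bracket [-1.375, -1.25]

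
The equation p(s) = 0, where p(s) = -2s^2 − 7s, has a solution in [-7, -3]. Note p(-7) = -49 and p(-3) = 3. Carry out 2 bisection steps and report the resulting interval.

[-4, -3]

s = -5 gives p = -15, negative; keep [-5, -3]
s = -4 gives p = -4, negative; keep [-4, -3]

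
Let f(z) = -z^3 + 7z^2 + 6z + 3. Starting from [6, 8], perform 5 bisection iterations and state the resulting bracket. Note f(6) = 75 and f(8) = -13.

midpoint 7: f = 45 > 0 → [7, 8]
midpoint 7.5: f = 19.875 > 0 → [7.5, 8]
midpoint 7.75: f = 4.453125 > 0 → [7.75, 8]
midpoint 7.875: f = -4.0137 < 0 → [7.75, 7.875]
midpoint 7.8125: f = 0.2839 > 0 → [7.8125, 7.875]

[7.8125, 7.875]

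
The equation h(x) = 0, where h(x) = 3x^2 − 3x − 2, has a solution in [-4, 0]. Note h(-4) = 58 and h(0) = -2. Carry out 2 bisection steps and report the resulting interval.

x = -2 gives h = 16, positive; keep [-2, 0]
x = -1 gives h = 4, positive; keep [-1, 0]

[-1, 0]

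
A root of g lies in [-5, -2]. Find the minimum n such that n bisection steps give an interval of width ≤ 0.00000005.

26

Width after n steps is 3/2^n. Need 2^n ≥ 3/0.00000005 = 60000000.
2^25 = 33554432 < 60000000 ≤ 2^26 = 67108864, so n = 26.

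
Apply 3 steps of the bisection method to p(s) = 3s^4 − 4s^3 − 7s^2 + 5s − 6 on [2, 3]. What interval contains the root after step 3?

p(2.5) = 17.4375 > 0, so the root lies in [2, 2.5]
p(2.25) = 1.136719 > 0, so the root lies in [2, 2.25]
p(2.125) = -4.19458 < 0, so the root lies in [2.125, 2.25]

[2.125, 2.25]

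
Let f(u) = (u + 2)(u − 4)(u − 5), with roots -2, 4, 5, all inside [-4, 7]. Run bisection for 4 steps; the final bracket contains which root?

f(1.5) = 30.625 > 0, so the root lies in [-4, 1.5]
f(-1.25) = 24.609375 > 0, so the root lies in [-4, -1.25]
f(-2.625) = -31.572266 < 0, so the root lies in [-2.625, -1.25]
f(-1.9375) = 2.5745 > 0, so the root lies in [-2.625, -1.9375]

-2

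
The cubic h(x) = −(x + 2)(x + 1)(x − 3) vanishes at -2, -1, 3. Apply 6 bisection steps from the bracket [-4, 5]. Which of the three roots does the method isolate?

midpoint 0.5: h = 9.375 > 0 → [0.5, 5]
midpoint 2.75: h = 4.453125 > 0 → [2.75, 5]
midpoint 3.875: h = -25.060547 < 0 → [2.75, 3.875]
midpoint 3.3125: h = -7.1594 < 0 → [2.75, 3.3125]
midpoint 3.03125: h = -0.6338 < 0 → [2.75, 3.03125]
midpoint 2.890625: h = 2.0811 > 0 → [2.890625, 3.03125]

3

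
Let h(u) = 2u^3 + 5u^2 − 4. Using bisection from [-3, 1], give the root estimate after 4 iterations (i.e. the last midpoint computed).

0.75

h(-1) = -1 < 0, so the root lies in [-1, 1]
h(0) = -4 < 0, so the root lies in [0, 1]
h(0.5) = -2.5 < 0, so the root lies in [0.5, 1]
h(0.75) = -0.3438 < 0, so the root lies in [0.75, 1]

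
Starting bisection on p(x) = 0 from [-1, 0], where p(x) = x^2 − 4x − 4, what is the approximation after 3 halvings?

p(-0.5) = -1.75 < 0, so the root lies in [-1, -0.5]
p(-0.75) = -0.4375 < 0, so the root lies in [-1, -0.75]
p(-0.875) = 0.265625 > 0, so the root lies in [-0.875, -0.75]

-0.875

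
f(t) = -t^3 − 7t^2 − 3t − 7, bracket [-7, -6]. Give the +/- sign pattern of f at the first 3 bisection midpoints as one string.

-+-

t = -6.5 gives f = -8.625, negative; keep [-7, -6.5]
t = -6.75 gives f = 1.859375, positive; keep [-6.75, -6.5]
t = -6.625 gives f = -3.583984, negative; keep [-6.75, -6.625]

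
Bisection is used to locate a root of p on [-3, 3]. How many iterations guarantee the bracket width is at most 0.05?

Width after n steps is 6/2^n. Need 2^n ≥ 6/0.05 = 120.
2^6 = 64 < 120 ≤ 2^7 = 128, so n = 7.

7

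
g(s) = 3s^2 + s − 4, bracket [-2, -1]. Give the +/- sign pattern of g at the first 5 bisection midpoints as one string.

m = -1.5, g(m) = 1.25 (+); new bracket [-1.5, -1]
m = -1.25, g(m) = -0.5625 (−); new bracket [-1.5, -1.25]
m = -1.375, g(m) = 0.296875 (+); new bracket [-1.375, -1.25]
m = -1.3125, g(m) = -0.1445 (−); new bracket [-1.375, -1.3125]
m = -1.34375, g(m) = 0.0732 (+); new bracket [-1.34375, -1.3125]

+-+-+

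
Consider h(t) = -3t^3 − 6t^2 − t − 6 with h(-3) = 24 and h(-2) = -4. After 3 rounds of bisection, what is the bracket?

midpoint -2.5: h = 5.875 > 0 → [-2.5, -2]
midpoint -2.25: h = 0.046875 > 0 → [-2.25, -2]
midpoint -2.125: h = -2.181641 < 0 → [-2.25, -2.125]

[-2.25, -2.125]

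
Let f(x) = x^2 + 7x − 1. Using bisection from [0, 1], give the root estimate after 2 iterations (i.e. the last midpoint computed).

0.25

m = 0.5, f(m) = 2.75 (+); new bracket [0, 0.5]
m = 0.25, f(m) = 0.8125 (+); new bracket [0, 0.25]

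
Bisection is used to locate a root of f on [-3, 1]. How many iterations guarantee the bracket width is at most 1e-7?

Width after n steps is 4/2^n. Need 2^n ≥ 4/1e-7 = 40000000.
2^25 = 33554432 < 40000000 ≤ 2^26 = 67108864, so n = 26.

26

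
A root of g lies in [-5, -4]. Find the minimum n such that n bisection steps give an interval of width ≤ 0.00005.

Width after n steps is 1/2^n. Need 2^n ≥ 1/0.00005 = 20000.
2^14 = 16384 < 20000 ≤ 2^15 = 32768, so n = 15.

15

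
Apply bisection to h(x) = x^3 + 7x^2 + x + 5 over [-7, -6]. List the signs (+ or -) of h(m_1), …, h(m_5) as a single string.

x = -6.5 gives h = 19.625, positive; keep [-7, -6.5]
x = -6.75 gives h = 9.640625, positive; keep [-7, -6.75]
x = -6.875 gives h = 4.033203, positive; keep [-7, -6.875]
x = -6.9375 gives h = 1.0706, positive; keep [-7, -6.9375]
x = -6.96875 gives h = -0.4511, negative; keep [-6.96875, -6.9375]

++++-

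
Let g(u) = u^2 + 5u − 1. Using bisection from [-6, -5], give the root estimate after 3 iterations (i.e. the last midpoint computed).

midpoint -5.5: g = 1.75 > 0 → [-5.5, -5]
midpoint -5.25: g = 0.3125 > 0 → [-5.25, -5]
midpoint -5.125: g = -0.359375 < 0 → [-5.25, -5.125]

-5.125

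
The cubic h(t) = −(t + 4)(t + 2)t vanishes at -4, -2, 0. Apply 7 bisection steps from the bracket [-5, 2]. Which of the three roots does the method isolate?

h(-1.5) = 1.875 > 0, so the root lies in [-1.5, 2]
h(0.25) = -2.390625 < 0, so the root lies in [-1.5, 0.25]
h(-0.625) = 2.900391 > 0, so the root lies in [-0.625, 0.25]
h(-0.1875) = 1.2957 > 0, so the root lies in [-0.1875, 0.25]
h(0.03125) = -0.2559 < 0, so the root lies in [-0.1875, 0.03125]
h(-0.078125) = 0.5889 > 0, so the root lies in [-0.078125, 0.03125]
h(-0.0234375) = 0.1842 > 0, so the root lies in [-0.0234375, 0.03125]

0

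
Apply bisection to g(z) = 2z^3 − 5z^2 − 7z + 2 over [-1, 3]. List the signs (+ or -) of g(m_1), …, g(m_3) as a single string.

m = 1, g(m) = -8 (−); new bracket [-1, 1]
m = 0, g(m) = 2 (+); new bracket [0, 1]
m = 0.5, g(m) = -2.5 (−); new bracket [0, 0.5]

-+-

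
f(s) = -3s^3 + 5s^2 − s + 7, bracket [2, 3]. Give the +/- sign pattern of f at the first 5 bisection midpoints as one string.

f(2.5) = -11.125 < 0, so the root lies in [2, 2.5]
f(2.25) = -4.109375 < 0, so the root lies in [2, 2.25]
f(2.125) = -1.333984 < 0, so the root lies in [2, 2.125]
f(2.0625) = -0.114 < 0, so the root lies in [2, 2.0625]
f(2.03125) = 0.456 > 0, so the root lies in [2.03125, 2.0625]

----+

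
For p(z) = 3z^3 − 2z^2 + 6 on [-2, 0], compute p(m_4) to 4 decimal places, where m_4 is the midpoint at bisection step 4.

-0.8027

midpoint -1: p = 1 > 0 → [-2, -1]
midpoint -1.5: p = -8.625 < 0 → [-1.5, -1]
midpoint -1.25: p = -2.984375 < 0 → [-1.25, -1]
midpoint -1.125: p = -0.8027 < 0 → [-1.125, -1]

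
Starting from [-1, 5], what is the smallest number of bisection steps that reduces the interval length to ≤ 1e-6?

23

Width after n steps is 6/2^n. Need 2^n ≥ 6/1e-6 = 6000000.
2^22 = 4194304 < 6000000 ≤ 2^23 = 8388608, so n = 23.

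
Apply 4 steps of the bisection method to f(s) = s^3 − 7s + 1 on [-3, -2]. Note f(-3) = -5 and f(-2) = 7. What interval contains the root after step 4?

m = -2.5, f(m) = 2.875 (+); new bracket [-3, -2.5]
m = -2.75, f(m) = -0.546875 (−); new bracket [-2.75, -2.5]
m = -2.625, f(m) = 1.287109 (+); new bracket [-2.75, -2.625]
m = -2.6875, f(m) = 0.4016 (+); new bracket [-2.75, -2.6875]

[-2.75, -2.6875]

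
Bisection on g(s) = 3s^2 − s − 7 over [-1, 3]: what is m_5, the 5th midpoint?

1.625

g(1) = -5 < 0, so the root lies in [1, 3]
g(2) = 3 > 0, so the root lies in [1, 2]
g(1.5) = -1.75 < 0, so the root lies in [1.5, 2]
g(1.75) = 0.4375 > 0, so the root lies in [1.5, 1.75]
g(1.625) = -0.7031 < 0, so the root lies in [1.625, 1.75]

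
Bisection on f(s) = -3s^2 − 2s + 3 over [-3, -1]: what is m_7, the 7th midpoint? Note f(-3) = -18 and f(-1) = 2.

-1.390625

s = -2 gives f = -5, negative; keep [-2, -1]
s = -1.5 gives f = -0.75, negative; keep [-1.5, -1]
s = -1.25 gives f = 0.8125, positive; keep [-1.5, -1.25]
s = -1.375 gives f = 0.0781, positive; keep [-1.5, -1.375]
s = -1.4375 gives f = -0.3242, negative; keep [-1.4375, -1.375]
s = -1.40625 gives f = -0.1201, negative; keep [-1.40625, -1.375]
s = -1.390625 gives f = -0.0203, negative; keep [-1.390625, -1.375]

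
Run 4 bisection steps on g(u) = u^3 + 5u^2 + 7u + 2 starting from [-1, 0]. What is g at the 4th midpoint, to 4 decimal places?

u = -0.5 gives g = -0.375, negative; keep [-0.5, 0]
u = -0.25 gives g = 0.546875, positive; keep [-0.5, -0.25]
u = -0.375 gives g = 0.025391, positive; keep [-0.5, -0.375]
u = -0.4375 gives g = -0.1892, negative; keep [-0.4375, -0.375]

-0.1892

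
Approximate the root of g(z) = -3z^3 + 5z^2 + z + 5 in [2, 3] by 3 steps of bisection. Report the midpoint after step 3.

2.125

midpoint 2.5: g = -8.125 < 0 → [2, 2.5]
midpoint 2.25: g = -1.609375 < 0 → [2, 2.25]
midpoint 2.125: g = 0.916016 > 0 → [2.125, 2.25]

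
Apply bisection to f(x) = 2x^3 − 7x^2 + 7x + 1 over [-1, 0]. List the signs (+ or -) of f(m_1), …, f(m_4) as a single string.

--+-

f(-0.5) = -4.5 < 0, so the root lies in [-0.5, 0]
f(-0.25) = -1.21875 < 0, so the root lies in [-0.25, 0]
f(-0.125) = 0.011719 > 0, so the root lies in [-0.25, -0.125]
f(-0.1875) = -0.5718 < 0, so the root lies in [-0.1875, -0.125]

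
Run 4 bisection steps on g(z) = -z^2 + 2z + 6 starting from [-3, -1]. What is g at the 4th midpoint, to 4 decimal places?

0.1094

m = -2, g(m) = -2 (−); new bracket [-2, -1]
m = -1.5, g(m) = 0.75 (+); new bracket [-2, -1.5]
m = -1.75, g(m) = -0.5625 (−); new bracket [-1.75, -1.5]
m = -1.625, g(m) = 0.1094 (+); new bracket [-1.75, -1.625]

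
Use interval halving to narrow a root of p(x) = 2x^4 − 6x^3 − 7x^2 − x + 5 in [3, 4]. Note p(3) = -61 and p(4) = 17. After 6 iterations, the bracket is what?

p(3.5) = -41.375 < 0, so the root lies in [3.5, 4]
p(3.75) = -18.085938 < 0, so the root lies in [3.75, 4]
p(3.875) = -2.159668 < 0, so the root lies in [3.875, 4]
p(3.9375) = 6.9976 > 0, so the root lies in [3.875, 3.9375]
p(3.90625) = 2.3156 > 0, so the root lies in [3.875, 3.90625]
p(3.890625) = 0.0524 > 0, so the root lies in [3.875, 3.890625]

[3.875, 3.890625]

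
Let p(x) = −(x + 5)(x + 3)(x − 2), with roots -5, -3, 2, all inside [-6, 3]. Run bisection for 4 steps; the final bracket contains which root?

m = -1.5, p(m) = 18.375 (+); new bracket [-1.5, 3]
m = 0.75, p(m) = 26.953125 (+); new bracket [0.75, 3]
m = 1.875, p(m) = 4.189453 (+); new bracket [1.875, 3]
m = 2.4375, p(m) = -17.6931 (−); new bracket [1.875, 2.4375]

2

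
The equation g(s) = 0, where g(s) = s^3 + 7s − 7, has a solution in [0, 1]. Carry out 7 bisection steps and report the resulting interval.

[0.890625, 0.8984375]

m = 0.5, g(m) = -3.375 (−); new bracket [0.5, 1]
m = 0.75, g(m) = -1.328125 (−); new bracket [0.75, 1]
m = 0.875, g(m) = -0.205078 (−); new bracket [0.875, 1]
m = 0.9375, g(m) = 0.3865 (+); new bracket [0.875, 0.9375]
m = 0.90625, g(m) = 0.088 (+); new bracket [0.875, 0.90625]
m = 0.890625, g(m) = -0.0592 (−); new bracket [0.890625, 0.90625]
m = 0.8984375, g(m) = 0.0143 (+); new bracket [0.890625, 0.8984375]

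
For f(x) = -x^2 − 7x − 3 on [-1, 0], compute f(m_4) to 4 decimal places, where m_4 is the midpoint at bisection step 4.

x = -0.5 gives f = 0.25, positive; keep [-0.5, 0]
x = -0.25 gives f = -1.3125, negative; keep [-0.5, -0.25]
x = -0.375 gives f = -0.515625, negative; keep [-0.5, -0.375]
x = -0.4375 gives f = -0.1289, negative; keep [-0.5, -0.4375]

-0.1289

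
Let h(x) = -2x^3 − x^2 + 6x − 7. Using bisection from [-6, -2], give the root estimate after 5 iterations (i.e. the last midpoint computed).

m = -4, h(m) = 81 (+); new bracket [-4, -2]
m = -3, h(m) = 20 (+); new bracket [-3, -2]
m = -2.5, h(m) = 3 (+); new bracket [-2.5, -2]
m = -2.25, h(m) = -2.7812 (−); new bracket [-2.5, -2.25]
m = -2.375, h(m) = -0.0977 (−); new bracket [-2.5, -2.375]

-2.375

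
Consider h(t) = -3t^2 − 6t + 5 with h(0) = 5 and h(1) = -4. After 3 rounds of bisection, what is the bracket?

midpoint 0.5: h = 1.25 > 0 → [0.5, 1]
midpoint 0.75: h = -1.1875 < 0 → [0.5, 0.75]
midpoint 0.625: h = 0.078125 > 0 → [0.625, 0.75]

[0.625, 0.75]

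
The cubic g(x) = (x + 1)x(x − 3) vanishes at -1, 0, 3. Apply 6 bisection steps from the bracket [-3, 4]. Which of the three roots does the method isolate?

m = 0.5, g(m) = -1.875 (−); new bracket [0.5, 4]
m = 2.25, g(m) = -5.484375 (−); new bracket [2.25, 4]
m = 3.125, g(m) = 1.611328 (+); new bracket [2.25, 3.125]
m = 2.6875, g(m) = -3.0969 (−); new bracket [2.6875, 3.125]
m = 2.90625, g(m) = -1.0643 (−); new bracket [2.90625, 3.125]
m = 3.015625, g(m) = 0.1892 (+); new bracket [2.90625, 3.015625]

3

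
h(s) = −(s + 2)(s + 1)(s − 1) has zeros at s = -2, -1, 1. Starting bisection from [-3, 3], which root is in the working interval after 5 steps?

1

h(0) = 2 > 0, so the root lies in [0, 3]
h(1.5) = -4.375 < 0, so the root lies in [0, 1.5]
h(0.75) = 1.203125 > 0, so the root lies in [0.75, 1.5]
h(1.125) = -0.8301 < 0, so the root lies in [0.75, 1.125]
h(0.9375) = 0.3557 > 0, so the root lies in [0.9375, 1.125]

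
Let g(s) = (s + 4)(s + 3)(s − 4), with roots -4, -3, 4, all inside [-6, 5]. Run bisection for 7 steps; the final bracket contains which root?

4

midpoint -0.5: g = -39.375 < 0 → [-0.5, 5]
midpoint 2.25: g = -57.421875 < 0 → [2.25, 5]
midpoint 3.625: g = -18.943359 < 0 → [3.625, 5]
midpoint 4.3125: g = 18.9954 > 0 → [3.625, 4.3125]
midpoint 3.96875: g = -1.7354 < 0 → [3.96875, 4.3125]
midpoint 4.140625: g = 8.1744 > 0 → [3.96875, 4.140625]
midpoint 4.0546875: g = 3.1075 > 0 → [3.96875, 4.0546875]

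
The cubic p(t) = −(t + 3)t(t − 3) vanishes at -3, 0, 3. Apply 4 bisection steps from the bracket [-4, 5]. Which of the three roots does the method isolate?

m = 0.5, p(m) = 4.375 (+); new bracket [0.5, 5]
m = 2.75, p(m) = 3.953125 (+); new bracket [2.75, 5]
m = 3.875, p(m) = -23.310547 (−); new bracket [2.75, 3.875]
m = 3.3125, p(m) = -6.5344 (−); new bracket [2.75, 3.3125]

3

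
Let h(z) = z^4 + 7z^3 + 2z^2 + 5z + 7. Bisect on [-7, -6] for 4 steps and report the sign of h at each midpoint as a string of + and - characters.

--++

z = -6.5 gives h = -78.3125, negative; keep [-7, -6.5]
z = -6.75 gives h = -12.511719, negative; keep [-7, -6.75]
z = -6.875 gives h = 26.537354, positive; keep [-6.875, -6.75]
z = -6.8125 gives h = 6.4761, positive; keep [-6.8125, -6.75]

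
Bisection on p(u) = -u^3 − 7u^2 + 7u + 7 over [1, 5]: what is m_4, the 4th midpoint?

1.25

midpoint 3: p = -62 < 0 → [1, 3]
midpoint 2: p = -15 < 0 → [1, 2]
midpoint 1.5: p = -1.625 < 0 → [1, 1.5]
midpoint 1.25: p = 2.8594 > 0 → [1.25, 1.5]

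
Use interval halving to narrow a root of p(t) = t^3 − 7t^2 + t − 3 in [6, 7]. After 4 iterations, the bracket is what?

[6.875, 6.9375]

m = 6.5, p(m) = -17.625 (−); new bracket [6.5, 7]
m = 6.75, p(m) = -7.640625 (−); new bracket [6.75, 7]
m = 6.875, p(m) = -2.033203 (−); new bracket [6.875, 7]
m = 6.9375, p(m) = 0.9294 (+); new bracket [6.875, 6.9375]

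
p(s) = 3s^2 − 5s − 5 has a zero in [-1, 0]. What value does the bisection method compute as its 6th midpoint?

m = -0.5, p(m) = -1.75 (−); new bracket [-1, -0.5]
m = -0.75, p(m) = 0.4375 (+); new bracket [-0.75, -0.5]
m = -0.625, p(m) = -0.703125 (−); new bracket [-0.75, -0.625]
m = -0.6875, p(m) = -0.1445 (−); new bracket [-0.75, -0.6875]
m = -0.71875, p(m) = 0.1436 (+); new bracket [-0.71875, -0.6875]
m = -0.703125, p(m) = -0.0012 (−); new bracket [-0.71875, -0.703125]

-0.703125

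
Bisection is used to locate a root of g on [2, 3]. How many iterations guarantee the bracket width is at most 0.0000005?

21

Width after n steps is 1/2^n. Need 2^n ≥ 1/0.0000005 = 2000000.
2^20 = 1048576 < 2000000 ≤ 2^21 = 2097152, so n = 21.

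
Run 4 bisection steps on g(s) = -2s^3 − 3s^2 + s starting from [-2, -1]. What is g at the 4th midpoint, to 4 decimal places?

0.2407

midpoint -1.5: g = -1.5 < 0 → [-2, -1.5]
midpoint -1.75: g = -0.21875 < 0 → [-2, -1.75]
midpoint -1.875: g = 0.761719 > 0 → [-1.875, -1.75]
midpoint -1.8125: g = 0.2407 > 0 → [-1.8125, -1.75]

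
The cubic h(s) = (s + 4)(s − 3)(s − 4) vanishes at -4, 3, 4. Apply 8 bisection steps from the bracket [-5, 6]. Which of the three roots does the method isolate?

-4

h(0.5) = 39.375 > 0, so the root lies in [-5, 0.5]
h(-2.25) = 57.421875 > 0, so the root lies in [-5, -2.25]
h(-3.625) = 18.943359 > 0, so the root lies in [-5, -3.625]
h(-4.3125) = -18.9954 < 0, so the root lies in [-4.3125, -3.625]
h(-3.96875) = 1.7354 > 0, so the root lies in [-4.3125, -3.96875]
h(-4.140625) = -8.1744 < 0, so the root lies in [-4.140625, -3.96875]
h(-4.0546875) = -3.1075 < 0, so the root lies in [-4.0546875, -3.96875]
h(-4.01171875) = -0.6583 < 0, so the root lies in [-4.01171875, -3.96875]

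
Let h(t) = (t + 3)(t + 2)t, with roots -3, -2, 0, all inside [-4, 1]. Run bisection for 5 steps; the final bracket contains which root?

m = -1.5, h(m) = -1.125 (−); new bracket [-1.5, 1]
m = -0.25, h(m) = -1.203125 (−); new bracket [-0.25, 1]
m = 0.375, h(m) = 3.005859 (+); new bracket [-0.25, 0.375]
m = 0.0625, h(m) = 0.3948 (+); new bracket [-0.25, 0.0625]
m = -0.09375, h(m) = -0.5194 (−); new bracket [-0.09375, 0.0625]

0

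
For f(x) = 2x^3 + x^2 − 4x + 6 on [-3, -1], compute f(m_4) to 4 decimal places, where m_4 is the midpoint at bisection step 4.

midpoint -2: f = 2 > 0 → [-3, -2]
midpoint -2.5: f = -9 < 0 → [-2.5, -2]
midpoint -2.25: f = -2.71875 < 0 → [-2.25, -2]
midpoint -2.125: f = -0.1758 < 0 → [-2.125, -2]

-0.1758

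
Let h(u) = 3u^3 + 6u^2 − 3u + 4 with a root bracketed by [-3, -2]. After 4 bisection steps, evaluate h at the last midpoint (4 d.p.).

0.6067

midpoint -2.5: h = 2.125 > 0 → [-3, -2.5]
midpoint -2.75: h = -4.765625 < 0 → [-2.75, -2.5]
midpoint -2.625: h = -1.044922 < 0 → [-2.625, -2.5]
midpoint -2.5625: h = 0.6067 > 0 → [-2.625, -2.5625]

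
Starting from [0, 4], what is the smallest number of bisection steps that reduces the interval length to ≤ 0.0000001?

26

Width after n steps is 4/2^n. Need 2^n ≥ 4/0.0000001 = 40000000.
2^25 = 33554432 < 40000000 ≤ 2^26 = 67108864, so n = 26.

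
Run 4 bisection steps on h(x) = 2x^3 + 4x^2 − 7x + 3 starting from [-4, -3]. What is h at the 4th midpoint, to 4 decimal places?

1.1821

m = -3.5, h(m) = -9.25 (−); new bracket [-3.5, -3]
m = -3.25, h(m) = -0.65625 (−); new bracket [-3.25, -3]
m = -3.125, h(m) = 2.902344 (+); new bracket [-3.25, -3.125]
m = -3.1875, h(m) = 1.1821 (+); new bracket [-3.25, -3.1875]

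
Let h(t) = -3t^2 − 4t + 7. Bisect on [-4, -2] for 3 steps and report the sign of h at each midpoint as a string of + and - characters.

midpoint -3: h = -8 < 0 → [-3, -2]
midpoint -2.5: h = -1.75 < 0 → [-2.5, -2]
midpoint -2.25: h = 0.8125 > 0 → [-2.5, -2.25]

--+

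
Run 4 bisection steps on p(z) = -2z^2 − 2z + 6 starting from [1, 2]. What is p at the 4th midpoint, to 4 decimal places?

p(1.5) = -1.5 < 0, so the root lies in [1, 1.5]
p(1.25) = 0.375 > 0, so the root lies in [1.25, 1.5]
p(1.375) = -0.53125 < 0, so the root lies in [1.25, 1.375]
p(1.3125) = -0.0703 < 0, so the root lies in [1.25, 1.3125]

-0.0703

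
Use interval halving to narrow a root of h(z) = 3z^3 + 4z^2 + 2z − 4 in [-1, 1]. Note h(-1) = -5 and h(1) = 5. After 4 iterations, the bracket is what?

midpoint 0: h = -4 < 0 → [0, 1]
midpoint 0.5: h = -1.625 < 0 → [0.5, 1]
midpoint 0.75: h = 1.015625 > 0 → [0.5, 0.75]
midpoint 0.625: h = -0.4551 < 0 → [0.625, 0.75]

[0.625, 0.75]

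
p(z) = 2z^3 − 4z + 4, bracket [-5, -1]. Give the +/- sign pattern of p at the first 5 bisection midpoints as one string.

p(-3) = -38 < 0, so the root lies in [-3, -1]
p(-2) = -4 < 0, so the root lies in [-2, -1]
p(-1.5) = 3.25 > 0, so the root lies in [-2, -1.5]
p(-1.75) = 0.2812 > 0, so the root lies in [-2, -1.75]
p(-1.875) = -1.6836 < 0, so the root lies in [-1.875, -1.75]

--++-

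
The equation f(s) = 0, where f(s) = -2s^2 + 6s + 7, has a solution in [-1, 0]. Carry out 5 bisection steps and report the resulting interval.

midpoint -0.5: f = 3.5 > 0 → [-1, -0.5]
midpoint -0.75: f = 1.375 > 0 → [-1, -0.75]
midpoint -0.875: f = 0.21875 > 0 → [-1, -0.875]
midpoint -0.9375: f = -0.3828 < 0 → [-0.9375, -0.875]
midpoint -0.90625: f = -0.0801 < 0 → [-0.90625, -0.875]

[-0.90625, -0.875]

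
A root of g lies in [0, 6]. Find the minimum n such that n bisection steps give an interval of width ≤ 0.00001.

20

Width after n steps is 6/2^n. Need 2^n ≥ 6/0.00001 = 600000.
2^19 = 524288 < 600000 ≤ 2^20 = 1048576, so n = 20.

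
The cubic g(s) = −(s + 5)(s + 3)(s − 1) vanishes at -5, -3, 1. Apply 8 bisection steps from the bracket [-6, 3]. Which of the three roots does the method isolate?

1

midpoint -1.5: g = 13.125 > 0 → [-1.5, 3]
midpoint 0.75: g = 5.390625 > 0 → [0.75, 3]
midpoint 1.875: g = -29.326172 < 0 → [0.75, 1.875]
midpoint 1.3125: g = -8.5071 < 0 → [0.75, 1.3125]
midpoint 1.03125: g = -0.7598 < 0 → [0.75, 1.03125]
midpoint 0.890625: g = 2.5067 > 0 → [0.890625, 1.03125]
midpoint 0.9609375: g = 0.9223 > 0 → [0.9609375, 1.03125]
midpoint 0.99609375: g = 0.0936 > 0 → [0.99609375, 1.03125]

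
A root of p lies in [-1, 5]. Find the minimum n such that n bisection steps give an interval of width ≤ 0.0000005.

Width after n steps is 6/2^n. Need 2^n ≥ 6/0.0000005 = 12000000.
2^23 = 8388608 < 12000000 ≤ 2^24 = 16777216, so n = 24.

24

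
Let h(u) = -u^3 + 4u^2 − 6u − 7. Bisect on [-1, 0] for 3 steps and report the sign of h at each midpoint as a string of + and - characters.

u = -0.5 gives h = -2.875, negative; keep [-1, -0.5]
u = -0.75 gives h = 0.171875, positive; keep [-0.75, -0.5]
u = -0.625 gives h = -1.443359, negative; keep [-0.75, -0.625]

-+-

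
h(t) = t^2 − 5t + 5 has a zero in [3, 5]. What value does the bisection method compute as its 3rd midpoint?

3.75

m = 4, h(m) = 1 (+); new bracket [3, 4]
m = 3.5, h(m) = -0.25 (−); new bracket [3.5, 4]
m = 3.75, h(m) = 0.3125 (+); new bracket [3.5, 3.75]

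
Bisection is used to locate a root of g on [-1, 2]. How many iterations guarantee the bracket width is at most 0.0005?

13

Width after n steps is 3/2^n. Need 2^n ≥ 3/0.0005 = 6000.
2^12 = 4096 < 6000 ≤ 2^13 = 8192, so n = 13.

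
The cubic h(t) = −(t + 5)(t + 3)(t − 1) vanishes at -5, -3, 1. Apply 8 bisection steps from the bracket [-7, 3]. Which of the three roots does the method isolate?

1

t = -2 gives h = 9, positive; keep [-2, 3]
t = 0.5 gives h = 9.625, positive; keep [0.5, 3]
t = 1.75 gives h = -24.046875, negative; keep [0.5, 1.75]
t = 1.125 gives h = -3.1582, negative; keep [0.5, 1.125]
t = 0.8125 gives h = 4.155, positive; keep [0.8125, 1.125]
t = 0.96875 gives h = 0.7403, positive; keep [0.96875, 1.125]
t = 1.046875 gives h = -1.1471, negative; keep [0.96875, 1.046875]
t = 1.0078125 gives h = -0.1881, negative; keep [0.96875, 1.0078125]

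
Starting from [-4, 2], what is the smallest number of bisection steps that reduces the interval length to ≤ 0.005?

11

Width after n steps is 6/2^n. Need 2^n ≥ 6/0.005 = 1200.
2^10 = 1024 < 1200 ≤ 2^11 = 2048, so n = 11.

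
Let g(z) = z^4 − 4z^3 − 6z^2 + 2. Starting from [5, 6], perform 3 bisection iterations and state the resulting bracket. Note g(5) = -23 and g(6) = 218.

[5.125, 5.25]

midpoint 5.5: g = 70.0625 > 0 → [5, 5.5]
midpoint 5.25: g = 17.503906 > 0 → [5, 5.25]
midpoint 5.125: g = -4.156006 < 0 → [5.125, 5.25]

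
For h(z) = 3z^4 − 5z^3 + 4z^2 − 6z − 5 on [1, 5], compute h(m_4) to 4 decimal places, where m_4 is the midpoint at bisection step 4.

-1.9102

h(3) = 121 > 0, so the root lies in [1, 3]
h(2) = 7 > 0, so the root lies in [1, 2]
h(1.5) = -6.6875 < 0, so the root lies in [1.5, 2]
h(1.75) = -1.9102 < 0, so the root lies in [1.75, 2]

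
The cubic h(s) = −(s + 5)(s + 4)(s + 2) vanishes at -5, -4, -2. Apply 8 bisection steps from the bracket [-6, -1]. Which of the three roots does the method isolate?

-2

h(-3.5) = 1.125 > 0, so the root lies in [-3.5, -1]
h(-2.25) = 1.203125 > 0, so the root lies in [-2.25, -1]
h(-1.625) = -3.005859 < 0, so the root lies in [-2.25, -1.625]
h(-1.9375) = -0.3948 < 0, so the root lies in [-2.25, -1.9375]
h(-2.09375) = 0.5194 > 0, so the root lies in [-2.09375, -1.9375]
h(-2.015625) = 0.0925 > 0, so the root lies in [-2.015625, -1.9375]
h(-1.9765625) = -0.1434 < 0, so the root lies in [-2.015625, -1.9765625]
h(-1.99609375) = -0.0235 < 0, so the root lies in [-2.015625, -1.99609375]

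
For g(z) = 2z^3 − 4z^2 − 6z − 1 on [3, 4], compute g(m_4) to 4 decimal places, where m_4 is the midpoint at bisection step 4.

0.5552

z = 3.5 gives g = 14.75, positive; keep [3, 3.5]
z = 3.25 gives g = 5.90625, positive; keep [3, 3.25]
z = 3.125 gives g = 2.222656, positive; keep [3, 3.125]
z = 3.0625 gives g = 0.5552, positive; keep [3, 3.0625]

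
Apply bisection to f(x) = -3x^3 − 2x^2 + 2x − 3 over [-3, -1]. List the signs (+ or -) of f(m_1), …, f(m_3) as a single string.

+-+

x = -2 gives f = 9, positive; keep [-2, -1]
x = -1.5 gives f = -0.375, negative; keep [-2, -1.5]
x = -1.75 gives f = 3.453125, positive; keep [-1.75, -1.5]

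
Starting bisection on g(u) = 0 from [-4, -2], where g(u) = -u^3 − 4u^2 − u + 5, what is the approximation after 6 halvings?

-3.21875

m = -3, g(m) = -1 (−); new bracket [-4, -3]
m = -3.5, g(m) = 2.375 (+); new bracket [-3.5, -3]
m = -3.25, g(m) = 0.328125 (+); new bracket [-3.25, -3]
m = -3.125, g(m) = -0.4199 (−); new bracket [-3.25, -3.125]
m = -3.1875, g(m) = -0.0676 (−); new bracket [-3.25, -3.1875]
m = -3.21875, g(m) = 0.1247 (+); new bracket [-3.21875, -3.1875]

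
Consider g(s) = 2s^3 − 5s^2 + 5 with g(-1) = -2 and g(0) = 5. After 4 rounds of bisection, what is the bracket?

[-0.875, -0.8125]

g(-0.5) = 3.5 > 0, so the root lies in [-1, -0.5]
g(-0.75) = 1.34375 > 0, so the root lies in [-1, -0.75]
g(-0.875) = -0.167969 < 0, so the root lies in [-0.875, -0.75]
g(-0.8125) = 0.6265 > 0, so the root lies in [-0.875, -0.8125]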